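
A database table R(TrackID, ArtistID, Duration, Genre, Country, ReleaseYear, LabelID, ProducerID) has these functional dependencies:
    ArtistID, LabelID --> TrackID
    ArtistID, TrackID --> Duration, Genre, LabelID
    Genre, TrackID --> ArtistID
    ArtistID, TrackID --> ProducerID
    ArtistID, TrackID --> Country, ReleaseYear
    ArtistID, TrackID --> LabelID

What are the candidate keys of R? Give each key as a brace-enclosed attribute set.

{ArtistID, LabelID}, {ArtistID, TrackID}, {Genre, TrackID}

{ArtistID, LabelID}⁺ = {ArtistID, Country, Duration, Genre, LabelID, ProducerID, ReleaseYear, TrackID} — all of the relation — so {ArtistID, LabelID} is a candidate key.
{ArtistID, TrackID}⁺ = {ArtistID, Country, Duration, Genre, LabelID, ProducerID, ReleaseYear, TrackID} — all of the relation — so {ArtistID, TrackID} is a candidate key.
{Genre, TrackID}⁺ = {ArtistID, Country, Duration, Genre, LabelID, ProducerID, ReleaseYear, TrackID} — all of the relation — so {Genre, TrackID} is a candidate key.
No proper subset of any of these is a key, and no other minimal superkey exists.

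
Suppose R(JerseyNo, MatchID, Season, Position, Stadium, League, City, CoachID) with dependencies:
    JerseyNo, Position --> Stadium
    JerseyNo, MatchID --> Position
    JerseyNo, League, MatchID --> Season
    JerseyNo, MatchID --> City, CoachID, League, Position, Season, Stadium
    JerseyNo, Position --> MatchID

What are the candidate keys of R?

{JerseyNo, MatchID}, {JerseyNo, Position}

Attributes never on any right-hand side: {JerseyNo} — every candidate key must contain it.
{JerseyNo, MatchID}⁺ = {City, CoachID, JerseyNo, League, MatchID, Position, Season, Stadium} — all of the relation — so {JerseyNo, MatchID} is a candidate key.
{JerseyNo, Position}⁺ = {City, CoachID, JerseyNo, League, MatchID, Position, Season, Stadium} — all of the relation — so {JerseyNo, Position} is a candidate key.
Any other superkey properly contains one of these, so there are no further candidate keys.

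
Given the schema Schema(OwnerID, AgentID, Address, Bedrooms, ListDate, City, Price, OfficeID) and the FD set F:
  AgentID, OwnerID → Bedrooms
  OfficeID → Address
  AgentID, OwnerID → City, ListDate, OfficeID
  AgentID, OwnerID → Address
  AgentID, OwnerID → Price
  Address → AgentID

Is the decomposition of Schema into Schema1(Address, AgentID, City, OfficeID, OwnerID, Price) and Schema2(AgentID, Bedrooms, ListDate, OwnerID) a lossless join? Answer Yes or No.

Yes

Schema1 ∩ Schema2 = {AgentID, OwnerID}; its closure under F is {Address, AgentID, Bedrooms, City, ListDate, OfficeID, OwnerID, Price}.
Schema1 is contained in that closure, so Schema1 ∩ Schema2 → Schema1 holds and the join is lossless.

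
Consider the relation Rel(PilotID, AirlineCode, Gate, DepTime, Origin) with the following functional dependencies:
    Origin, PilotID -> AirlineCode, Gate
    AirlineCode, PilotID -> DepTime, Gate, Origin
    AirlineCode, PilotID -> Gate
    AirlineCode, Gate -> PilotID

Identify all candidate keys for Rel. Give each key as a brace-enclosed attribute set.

{AirlineCode, Gate} is a candidate key since {AirlineCode, Gate}⁺ = {AirlineCode, DepTime, Gate, Origin, PilotID} covers every attribute.
{AirlineCode, PilotID} is a candidate key since {AirlineCode, PilotID}⁺ = {AirlineCode, DepTime, Gate, Origin, PilotID} covers every attribute.
{Origin, PilotID} is a candidate key since {Origin, PilotID}⁺ = {AirlineCode, DepTime, Gate, Origin, PilotID} covers every attribute.
No proper subset of any of these is a key, and no other minimal superkey exists.

{AirlineCode, Gate}, {AirlineCode, PilotID}, {Origin, PilotID}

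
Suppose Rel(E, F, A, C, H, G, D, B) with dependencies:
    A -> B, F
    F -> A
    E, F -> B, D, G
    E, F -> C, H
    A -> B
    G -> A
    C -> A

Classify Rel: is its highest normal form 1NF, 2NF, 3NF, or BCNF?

Candidate keys: {A, E}, {C, E}, {E, F}, {E, G}. Prime attributes: {A, C, E, F, G}.
A -> B, F: {A}⁺ = {A, B, F}, which is not all of the attributes, so the left side is not a superkey — BCNF is violated.
A -> B, F has non-prime {B} on the right and a non-superkey on the left, so 3NF fails.
Since {A} ⊂ {A, E} and {A}⁺ ⊇ {B} with {B} non-prime, there is a partial dependency; 2NF fails.

1NF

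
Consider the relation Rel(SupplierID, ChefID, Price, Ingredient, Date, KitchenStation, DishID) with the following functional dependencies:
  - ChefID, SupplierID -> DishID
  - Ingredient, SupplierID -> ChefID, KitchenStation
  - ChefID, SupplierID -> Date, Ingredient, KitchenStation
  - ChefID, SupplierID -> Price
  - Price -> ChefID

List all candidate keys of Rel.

{ChefID, SupplierID}, {Ingredient, SupplierID}, {Price, SupplierID}

{SupplierID} never appears on the right of any FD, so every key must include it.
{ChefID, SupplierID}⁺ = {ChefID, Date, DishID, Ingredient, KitchenStation, Price, SupplierID}, which is every attribute, so {ChefID, SupplierID} is a candidate key.
{Ingredient, SupplierID}⁺ = {ChefID, Date, DishID, Ingredient, KitchenStation, Price, SupplierID}, which is every attribute, so {Ingredient, SupplierID} is a candidate key.
{Price, SupplierID}⁺ = {ChefID, Date, DishID, Ingredient, KitchenStation, Price, SupplierID}, which is every attribute, so {Price, SupplierID} is a candidate key.
Any other superkey properly contains one of these, so there are no further candidate keys.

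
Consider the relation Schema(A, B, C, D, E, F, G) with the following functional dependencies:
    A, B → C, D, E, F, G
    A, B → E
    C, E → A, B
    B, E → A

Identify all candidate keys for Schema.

{A, B}, {B, E}, {C, E}

{A, B} is a candidate key since {A, B}⁺ = {A, B, C, D, E, F, G} covers every attribute.
{B, E} is a candidate key since {B, E}⁺ = {A, B, C, D, E, F, G} covers every attribute.
{C, E} is a candidate key since {C, E}⁺ = {A, B, C, D, E, F, G} covers every attribute.
These are minimal and exhaustive — every other superkey contains one of them.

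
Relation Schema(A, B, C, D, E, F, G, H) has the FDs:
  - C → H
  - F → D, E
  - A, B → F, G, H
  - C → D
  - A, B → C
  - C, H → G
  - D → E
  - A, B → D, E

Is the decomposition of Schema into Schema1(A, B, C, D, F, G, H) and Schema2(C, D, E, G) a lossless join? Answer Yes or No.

Schema1 ∩ Schema2 = {C, D, G}; its closure under F is {C, D, E, G, H}.
Since Schema2 ⊆ {C, D, E, G, H}, the intersection is a superkey of Schema2; the decomposition is lossless.

Yes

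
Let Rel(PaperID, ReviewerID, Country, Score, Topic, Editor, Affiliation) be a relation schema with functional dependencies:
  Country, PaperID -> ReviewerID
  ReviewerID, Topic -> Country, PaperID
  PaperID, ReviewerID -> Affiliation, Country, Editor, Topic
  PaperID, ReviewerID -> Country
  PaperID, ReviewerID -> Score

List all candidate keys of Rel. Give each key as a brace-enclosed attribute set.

{Country, PaperID}, {PaperID, ReviewerID}, {ReviewerID, Topic}

{Country, PaperID}⁺ = {Affiliation, Country, Editor, PaperID, ReviewerID, Score, Topic}, which is every attribute, so {Country, PaperID} is a candidate key.
{PaperID, ReviewerID}⁺ = {Affiliation, Country, Editor, PaperID, ReviewerID, Score, Topic}, which is every attribute, so {PaperID, ReviewerID} is a candidate key.
{ReviewerID, Topic}⁺ = {Affiliation, Country, Editor, PaperID, ReviewerID, Score, Topic}, which is every attribute, so {ReviewerID, Topic} is a candidate key.
Any other superkey properly contains one of these, so there are no further candidate keys.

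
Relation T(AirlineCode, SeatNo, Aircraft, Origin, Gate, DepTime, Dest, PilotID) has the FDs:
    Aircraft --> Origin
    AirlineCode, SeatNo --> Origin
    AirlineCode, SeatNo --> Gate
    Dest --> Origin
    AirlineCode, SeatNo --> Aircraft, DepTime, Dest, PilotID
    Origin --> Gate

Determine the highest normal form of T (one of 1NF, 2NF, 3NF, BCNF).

Candidate key: {AirlineCode, SeatNo}. Prime attributes: {AirlineCode, SeatNo}.
For Aircraft --> Origin we have {Aircraft}⁺ = {Aircraft, Gate, Origin}; {Aircraft} is not a superkey, so BCNF fails.
Aircraft --> Origin determines the non-prime attribute {Origin} from a non-superkey — 3NF is violated.
Checking every proper subset of each key, none determines a non-prime attribute — 2NF is satisfied.

2NF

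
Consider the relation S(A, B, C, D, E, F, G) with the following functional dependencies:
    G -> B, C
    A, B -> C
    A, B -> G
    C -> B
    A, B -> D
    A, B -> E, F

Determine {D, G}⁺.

Start with {D, G}.
G -> B, C applies; add {B, C} → now {B, C, D, G}.
No further FD applies.

{B, C, D, G}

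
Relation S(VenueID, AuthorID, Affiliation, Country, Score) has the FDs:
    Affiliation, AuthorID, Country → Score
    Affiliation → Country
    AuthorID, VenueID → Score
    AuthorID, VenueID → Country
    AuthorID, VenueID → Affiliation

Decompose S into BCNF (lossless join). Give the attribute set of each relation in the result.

Candidate key of the original relation: {AuthorID, VenueID}.
{Affiliation, AuthorID, Country, Score, VenueID}: {Affiliation, AuthorID, Country} determines {Affiliation, AuthorID, Country, Score} here but is not a superkey — split on Affiliation, AuthorID, Country → Score, giving {Affiliation, AuthorID, Country, Score} and {Affiliation, AuthorID, Country, VenueID}.
{Affiliation, AuthorID, Country, Score}: {Affiliation} determines {Affiliation, Country} here but is not a superkey — split on Affiliation → Country, giving {Affiliation, Country} and {Affiliation, AuthorID, Score}.
{Affiliation, Country} is in BCNF.
{Affiliation, AuthorID, Score} is in BCNF.
{Affiliation, AuthorID, Country, VenueID}: {Affiliation} determines {Affiliation, Country} here but is not a superkey — split on Affiliation → Country, giving {Affiliation, Country} and {Affiliation, AuthorID, VenueID}.
{Affiliation, Country} is in BCNF.
{Affiliation, AuthorID, VenueID} is in BCNF.

{Affiliation, AuthorID, Score}; {Affiliation, AuthorID, VenueID}; {Affiliation, Country}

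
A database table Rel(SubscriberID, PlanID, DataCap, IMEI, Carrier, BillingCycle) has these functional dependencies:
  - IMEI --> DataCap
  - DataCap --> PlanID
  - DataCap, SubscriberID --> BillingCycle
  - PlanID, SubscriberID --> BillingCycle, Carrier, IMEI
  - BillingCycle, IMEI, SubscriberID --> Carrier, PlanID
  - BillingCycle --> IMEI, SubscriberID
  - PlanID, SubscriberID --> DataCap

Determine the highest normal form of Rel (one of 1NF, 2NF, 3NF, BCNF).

3NF

Candidate keys: {BillingCycle}, {DataCap, SubscriberID}, {IMEI, SubscriberID}, {PlanID, SubscriberID}. Prime attributes: {BillingCycle, DataCap, IMEI, PlanID, SubscriberID}.
IMEI --> DataCap breaks BCNF: {IMEI}⁺ = {DataCap, IMEI, PlanID}, so {IMEI} is not a superkey.
Since {DataCap} ⊆ prime attributes and every other non-superkey FD also has a prime right side, the schema is in 3NF.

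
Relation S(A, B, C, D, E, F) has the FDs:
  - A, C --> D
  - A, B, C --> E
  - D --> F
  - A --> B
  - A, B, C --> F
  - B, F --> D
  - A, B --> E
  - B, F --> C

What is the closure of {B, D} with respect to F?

Start with {B, D}.
D --> F applies; add {F} → now {B, D, F}.
B, F --> C applies; add {C} → now {B, C, D, F}.
No further FD applies.

{B, C, D, F}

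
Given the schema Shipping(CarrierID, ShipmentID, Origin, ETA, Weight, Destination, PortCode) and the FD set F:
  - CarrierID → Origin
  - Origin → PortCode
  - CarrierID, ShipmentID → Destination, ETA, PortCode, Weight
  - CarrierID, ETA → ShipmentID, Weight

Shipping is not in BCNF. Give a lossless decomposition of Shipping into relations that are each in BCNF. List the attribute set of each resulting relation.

Candidate keys of the original relation: {CarrierID, ETA}, {CarrierID, ShipmentID}.
{CarrierID, Destination, ETA, Origin, PortCode, ShipmentID, Weight}: {CarrierID} determines {CarrierID, Origin, PortCode} here but is not a superkey — split on CarrierID → Origin, PortCode, giving {CarrierID, Origin, PortCode} and {CarrierID, Destination, ETA, ShipmentID, Weight}.
{CarrierID, Origin, PortCode}: {Origin} determines {Origin, PortCode} here but is not a superkey — split on Origin → PortCode, giving {Origin, PortCode} and {CarrierID, Origin}.
{Origin, PortCode}: every determinant is a superkey — BCNF.
{CarrierID, Origin}: every determinant is a superkey — BCNF.
{CarrierID, Destination, ETA, ShipmentID, Weight}: every determinant is a superkey — BCNF.

{CarrierID, Destination, ETA, ShipmentID, Weight}; {CarrierID, Origin}; {Origin, PortCode}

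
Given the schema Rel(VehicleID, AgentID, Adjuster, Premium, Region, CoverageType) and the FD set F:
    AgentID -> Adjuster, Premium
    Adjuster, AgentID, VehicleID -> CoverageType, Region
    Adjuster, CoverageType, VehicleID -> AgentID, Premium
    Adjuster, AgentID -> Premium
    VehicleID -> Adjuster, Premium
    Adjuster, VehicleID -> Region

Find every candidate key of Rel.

{AgentID, VehicleID}, {CoverageType, VehicleID}

{VehicleID} never appears on the right of any FD, so every key must include it.
{AgentID, VehicleID} is a candidate key since {AgentID, VehicleID}⁺ = {Adjuster, AgentID, CoverageType, Premium, Region, VehicleID} covers every attribute.
{CoverageType, VehicleID} is a candidate key since {CoverageType, VehicleID}⁺ = {Adjuster, AgentID, CoverageType, Premium, Region, VehicleID} covers every attribute.
Any other superkey properly contains one of these, so there are no further candidate keys.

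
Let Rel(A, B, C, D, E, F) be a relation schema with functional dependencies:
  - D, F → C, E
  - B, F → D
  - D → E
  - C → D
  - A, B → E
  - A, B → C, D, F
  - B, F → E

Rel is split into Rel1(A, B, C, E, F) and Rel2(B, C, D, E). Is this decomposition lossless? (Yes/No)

Common attributes: {B, C, E}; their closure is {B, C, D, E}.
Rel2 is contained in that closure, so Rel1 ∩ Rel2 → Rel2 holds and the join is lossless.

Yes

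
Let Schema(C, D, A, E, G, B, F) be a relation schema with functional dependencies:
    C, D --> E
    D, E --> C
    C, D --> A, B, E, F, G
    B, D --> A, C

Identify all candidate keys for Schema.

No FD produces {D}, so it must be in every candidate key.
{B, D}⁺ = {A, B, C, D, E, F, G}, which is every attribute, so {B, D} is a candidate key.
{C, D}⁺ = {A, B, C, D, E, F, G}, which is every attribute, so {C, D} is a candidate key.
{D, E}⁺ = {A, B, C, D, E, F, G}, which is every attribute, so {D, E} is a candidate key.
These are minimal and exhaustive — every other superkey contains one of them.

{B, D}, {C, D}, {D, E}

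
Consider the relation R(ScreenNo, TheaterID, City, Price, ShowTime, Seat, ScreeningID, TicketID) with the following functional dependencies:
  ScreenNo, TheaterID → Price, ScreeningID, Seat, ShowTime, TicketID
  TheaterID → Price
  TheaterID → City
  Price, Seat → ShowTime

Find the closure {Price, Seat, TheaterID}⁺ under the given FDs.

{City, Price, Seat, ShowTime, TheaterID}

Start with {Price, Seat, TheaterID}.
TheaterID → City applies; add {City} → now {City, Price, Seat, TheaterID}.
Price, Seat → ShowTime applies; add {ShowTime} → now {City, Price, Seat, ShowTime, TheaterID}.
No further FD applies.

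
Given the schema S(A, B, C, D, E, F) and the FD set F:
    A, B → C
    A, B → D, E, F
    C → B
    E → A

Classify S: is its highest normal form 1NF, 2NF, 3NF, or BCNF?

3NF

Candidate keys: {A, B}, {A, C}, {B, E}, {C, E}. Prime attributes: {A, B, C, E}.
C → B breaks BCNF: {C}⁺ = {B, C}, so {C} is not a superkey.
Since {B} ⊆ prime attributes and every other non-superkey FD also has a prime right side, the schema is in 3NF.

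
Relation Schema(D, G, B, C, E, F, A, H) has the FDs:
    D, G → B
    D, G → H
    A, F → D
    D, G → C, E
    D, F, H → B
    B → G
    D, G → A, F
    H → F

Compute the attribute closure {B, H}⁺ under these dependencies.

{B, F, G, H}

Start with {B, H}.
B → G applies; add {G} → now {B, G, H}.
H → F applies; add {F} → now {B, F, G, H}.
No further FD applies.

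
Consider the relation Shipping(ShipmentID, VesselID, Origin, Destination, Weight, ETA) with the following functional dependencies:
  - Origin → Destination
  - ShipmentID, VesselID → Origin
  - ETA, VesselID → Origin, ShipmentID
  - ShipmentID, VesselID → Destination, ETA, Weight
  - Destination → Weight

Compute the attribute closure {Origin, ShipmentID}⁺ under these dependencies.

{Destination, Origin, ShipmentID, Weight}

Start with {Origin, ShipmentID}.
Origin → Destination applies; add {Destination} → now {Destination, Origin, ShipmentID}.
Destination → Weight applies; add {Weight} → now {Destination, Origin, ShipmentID, Weight}.
No further FD applies.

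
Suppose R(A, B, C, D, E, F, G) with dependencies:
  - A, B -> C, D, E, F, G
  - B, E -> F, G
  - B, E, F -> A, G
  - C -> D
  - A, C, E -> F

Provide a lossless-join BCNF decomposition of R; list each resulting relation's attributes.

Candidate keys of the original relation: {A, B}, {B, E}.
In {A, B, C, D, E, F, G}, {C} is not a superkey ({C}⁺ restricted to this set is {C, D}), so split on C -> D into {C, D} and {A, B, C, E, F, G}.
{C, D} has no BCNF violation.
In {A, B, C, E, F, G}, {A, C, E} is not a superkey ({A, C, E}⁺ restricted to this set is {A, C, E, F}), so split on A, C, E -> F into {A, C, E, F} and {A, B, C, E, G}.
{A, C, E, F} has no BCNF violation.
{A, B, C, E, G} has no BCNF violation.

{A, B, C, E, G}; {A, C, E, F}; {C, D}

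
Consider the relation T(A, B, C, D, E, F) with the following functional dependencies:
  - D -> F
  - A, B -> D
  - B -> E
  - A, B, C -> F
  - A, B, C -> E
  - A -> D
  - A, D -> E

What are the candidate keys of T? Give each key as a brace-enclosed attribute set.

{A, B, C}

Attributes never on any right-hand side: {A, B, C} — every candidate key must contain all of them.
{A, B, C}⁺ = {A, B, C, D, E, F}, which is every attribute, so {A, B, C} is a candidate key.
No smaller or unrelated set reaches every attribute, so there are no other keys.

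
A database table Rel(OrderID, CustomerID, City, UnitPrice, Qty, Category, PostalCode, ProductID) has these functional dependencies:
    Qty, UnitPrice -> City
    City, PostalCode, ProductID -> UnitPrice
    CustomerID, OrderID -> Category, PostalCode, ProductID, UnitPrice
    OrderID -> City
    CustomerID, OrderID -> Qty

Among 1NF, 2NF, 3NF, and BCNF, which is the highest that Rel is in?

Candidate key: {CustomerID, OrderID}. Prime attributes: {CustomerID, OrderID}.
For Qty, UnitPrice -> City we have {Qty, UnitPrice}⁺ = {City, Qty, UnitPrice}; {Qty, UnitPrice} is not a superkey, so BCNF fails.
Qty, UnitPrice -> City determines the non-prime attribute {City} from a non-superkey — 3NF is violated.
Since {OrderID} ⊂ {CustomerID, OrderID} and {OrderID}⁺ ⊇ {City} with {City} non-prime, there is a partial dependency; 2NF fails.

1NF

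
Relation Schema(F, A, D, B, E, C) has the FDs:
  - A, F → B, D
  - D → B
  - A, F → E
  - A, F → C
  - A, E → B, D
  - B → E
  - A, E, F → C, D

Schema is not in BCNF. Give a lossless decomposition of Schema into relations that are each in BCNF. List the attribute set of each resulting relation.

Candidate key of the original relation: {A, F}.
In {A, B, C, D, E, F}, {D} is not a superkey ({D}⁺ restricted to this set is {B, D, E}), so split on D → B, E into {B, D, E} and {A, C, D, F}.
In {B, D, E}, {B} is not a superkey ({B}⁺ restricted to this set is {B, E}), so split on B → E into {B, E} and {B, D}.
{B, E} is in BCNF.
{B, D} is in BCNF.
{A, C, D, F} is in BCNF.

{A, C, D, F}; {B, D}; {B, E}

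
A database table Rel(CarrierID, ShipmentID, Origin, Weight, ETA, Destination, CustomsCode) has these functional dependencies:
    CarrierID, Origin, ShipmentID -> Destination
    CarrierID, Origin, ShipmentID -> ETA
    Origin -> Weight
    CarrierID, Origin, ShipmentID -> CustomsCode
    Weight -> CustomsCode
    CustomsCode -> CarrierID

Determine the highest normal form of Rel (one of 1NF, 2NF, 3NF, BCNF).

1NF

Candidate key: {Origin, ShipmentID}. Prime attributes: {Origin, ShipmentID}.
Origin -> Weight breaks BCNF: {Origin}⁺ = {CarrierID, CustomsCode, Origin, Weight}, so {Origin} is not a superkey.
Because {Weight} is non-prime and the left side of Origin -> Weight is not a superkey, the relation is not in 3NF.
The proper key subset {Origin} of {Origin, ShipmentID} determines non-prime {CarrierID, CustomsCode, Weight}, so the relation is not even in 2NF.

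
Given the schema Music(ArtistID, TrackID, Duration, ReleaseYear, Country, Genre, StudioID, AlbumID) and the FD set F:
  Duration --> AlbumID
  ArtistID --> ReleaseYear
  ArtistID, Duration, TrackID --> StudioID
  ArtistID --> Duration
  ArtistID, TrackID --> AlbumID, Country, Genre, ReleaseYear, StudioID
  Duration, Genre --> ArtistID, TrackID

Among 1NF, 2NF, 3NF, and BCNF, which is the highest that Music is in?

Candidate keys: {ArtistID, Genre}, {ArtistID, TrackID}, {Duration, Genre}. Prime attributes: {ArtistID, Duration, Genre, TrackID}.
Duration --> AlbumID breaks BCNF: {Duration}⁺ = {AlbumID, Duration}, so {Duration} is not a superkey.
Because {AlbumID} is non-prime and the left side of Duration --> AlbumID is not a superkey, the relation is not in 3NF.
{ArtistID} is a proper subset of the key {ArtistID, Genre}, and {ArtistID}⁺ contains the non-prime attributes {AlbumID, ReleaseYear} — a partial dependency, so 2NF is violated.

1NF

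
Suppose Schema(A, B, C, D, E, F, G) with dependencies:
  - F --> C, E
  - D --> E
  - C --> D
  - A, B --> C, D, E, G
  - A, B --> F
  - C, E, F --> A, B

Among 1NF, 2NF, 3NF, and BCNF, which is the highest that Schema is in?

2NF

Candidate keys: {A, B}, {F}. Prime attributes: {A, B, F}.
D --> E breaks BCNF: {D}⁺ = {D, E}, so {D} is not a superkey.
D --> E has non-prime {E} on the right and a non-superkey on the left, so 3NF fails.
No non-prime attribute depends on a proper subset of any candidate key, so 2NF holds.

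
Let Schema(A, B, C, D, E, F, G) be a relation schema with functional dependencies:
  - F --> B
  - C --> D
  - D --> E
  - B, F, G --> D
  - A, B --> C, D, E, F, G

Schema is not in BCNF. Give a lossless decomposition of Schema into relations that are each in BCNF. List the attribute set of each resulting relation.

Candidate keys of the original relation: {A, B}, {A, F}.
Within {A, B, C, D, E, F, G}: {F}⁺ ∩ {A, B, C, D, E, F, G} = {B, F}, not the whole set, so F --> B violates BCNF; decompose into {B, F} and {A, C, D, E, F, G}.
{B, F} has no BCNF violation.
Within {A, C, D, E, F, G}: {C}⁺ ∩ {A, C, D, E, F, G} = {C, D, E}, not the whole set, so C --> D, E violates BCNF; decompose into {C, D, E} and {A, C, F, G}.
Within {C, D, E}: {D}⁺ ∩ {C, D, E} = {D, E}, not the whole set, so D --> E violates BCNF; decompose into {D, E} and {C, D}.
{D, E} has no BCNF violation.
{C, D} has no BCNF violation.
{A, C, F, G} has no BCNF violation.

{A, C, F, G}; {B, F}; {C, D}; {D, E}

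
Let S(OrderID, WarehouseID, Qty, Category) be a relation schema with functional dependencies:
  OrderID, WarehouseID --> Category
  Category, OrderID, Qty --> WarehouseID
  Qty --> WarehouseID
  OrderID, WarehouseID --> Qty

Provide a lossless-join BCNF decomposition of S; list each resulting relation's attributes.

{Category, OrderID, Qty}; {Qty, WarehouseID}

Candidate keys of the original relation: {OrderID, Qty}, {OrderID, WarehouseID}.
In {Category, OrderID, Qty, WarehouseID}, {Qty} is not a superkey ({Qty}⁺ restricted to this set is {Qty, WarehouseID}), so split on Qty --> WarehouseID into {Qty, WarehouseID} and {Category, OrderID, Qty}.
{Qty, WarehouseID}: every determinant is a superkey — BCNF.
{Category, OrderID, Qty}: every determinant is a superkey — BCNF.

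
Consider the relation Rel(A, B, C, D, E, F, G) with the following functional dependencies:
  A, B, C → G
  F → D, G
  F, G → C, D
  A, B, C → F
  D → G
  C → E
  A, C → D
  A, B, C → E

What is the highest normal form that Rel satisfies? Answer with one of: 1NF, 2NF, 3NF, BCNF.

Candidate keys: {A, B, C}, {A, B, F}. Prime attributes: {A, B, C, F}.
For F → D, G we have {F}⁺ = {C, D, E, F, G}; {F} is not a superkey, so BCNF fails.
F → D, G has non-prime {D, G} on the right and a non-superkey on the left, so 3NF fails.
The proper key subset {C} of {A, B, C} determines non-prime {E}, so the relation is not even in 2NF.

1NF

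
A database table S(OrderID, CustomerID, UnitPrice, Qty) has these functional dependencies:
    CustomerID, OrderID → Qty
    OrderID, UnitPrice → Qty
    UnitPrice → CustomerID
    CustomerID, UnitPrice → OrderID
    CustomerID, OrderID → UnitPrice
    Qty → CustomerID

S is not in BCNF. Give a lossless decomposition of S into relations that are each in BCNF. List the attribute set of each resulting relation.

Candidate keys of the original relation: {CustomerID, OrderID}, {OrderID, Qty}, {UnitPrice}.
In {CustomerID, OrderID, Qty, UnitPrice}, {Qty} is not a superkey ({Qty}⁺ restricted to this set is {CustomerID, Qty}), so split on Qty → CustomerID into {CustomerID, Qty} and {OrderID, Qty, UnitPrice}.
{CustomerID, Qty} has no BCNF violation.
{OrderID, Qty, UnitPrice} has no BCNF violation.

{CustomerID, Qty}; {OrderID, Qty, UnitPrice}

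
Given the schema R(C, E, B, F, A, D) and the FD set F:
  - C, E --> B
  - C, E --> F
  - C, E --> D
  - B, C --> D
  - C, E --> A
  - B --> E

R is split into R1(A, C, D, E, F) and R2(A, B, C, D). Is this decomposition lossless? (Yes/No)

No

The shared attributes are {A, C, D} and {A, C, D}⁺ = {A, C, D}.
Neither R1 nor R2 is contained in that closure, so the decomposition is lossy.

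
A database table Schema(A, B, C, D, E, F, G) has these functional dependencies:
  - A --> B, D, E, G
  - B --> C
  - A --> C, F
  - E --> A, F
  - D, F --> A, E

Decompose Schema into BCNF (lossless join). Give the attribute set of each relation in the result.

{A, B, D, E, F, G}; {B, C}

Candidate keys of the original relation: {A}, {D, F}, {E}.
Within {A, B, C, D, E, F, G}: {B}⁺ ∩ {A, B, C, D, E, F, G} = {B, C}, not the whole set, so B --> C violates BCNF; decompose into {B, C} and {A, B, D, E, F, G}.
{B, C} is in BCNF.
{A, B, D, E, F, G} is in BCNF.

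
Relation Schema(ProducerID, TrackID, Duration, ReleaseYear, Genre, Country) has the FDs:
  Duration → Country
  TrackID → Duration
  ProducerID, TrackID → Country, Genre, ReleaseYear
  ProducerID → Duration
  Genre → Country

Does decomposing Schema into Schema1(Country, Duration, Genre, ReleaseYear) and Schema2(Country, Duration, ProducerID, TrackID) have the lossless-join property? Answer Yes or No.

The shared attributes are {Country, Duration} and {Country, Duration}⁺ = {Country, Duration}.
The closure covers neither Schema1 nor Schema2 entirely; the join is not lossless.

No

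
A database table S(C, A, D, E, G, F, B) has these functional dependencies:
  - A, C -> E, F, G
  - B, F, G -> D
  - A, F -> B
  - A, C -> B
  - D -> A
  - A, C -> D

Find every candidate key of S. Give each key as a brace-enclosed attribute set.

{C} never appears on the right of any FD, so every key must include it.
{A, C}⁺ = {A, B, C, D, E, F, G} — all of the relation — so {A, C} is a candidate key.
{C, D}⁺ = {A, B, C, D, E, F, G} — all of the relation — so {C, D} is a candidate key.
{B, C, F, G}⁺ = {A, B, C, D, E, F, G} — all of the relation — so {B, C, F, G} is a candidate key.
No proper subset of any of these is a key, and no other minimal superkey exists.

{A, C}, {B, C, F, G}, {C, D}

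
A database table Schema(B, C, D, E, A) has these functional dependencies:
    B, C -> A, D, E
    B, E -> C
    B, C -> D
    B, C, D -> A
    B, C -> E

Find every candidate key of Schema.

Attributes never on any right-hand side: {B} — every candidate key must contain it.
{B, C}⁺ = {A, B, C, D, E}, which is every attribute, so {B, C} is a candidate key.
{B, E}⁺ = {A, B, C, D, E}, which is every attribute, so {B, E} is a candidate key.
Any other superkey properly contains one of these, so there are no further candidate keys.

{B, C}, {B, E}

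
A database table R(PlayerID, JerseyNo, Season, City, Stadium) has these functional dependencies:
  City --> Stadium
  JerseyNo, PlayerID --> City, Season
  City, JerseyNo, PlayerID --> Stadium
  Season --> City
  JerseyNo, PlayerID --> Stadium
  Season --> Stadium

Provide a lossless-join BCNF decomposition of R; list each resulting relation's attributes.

Candidate key of the original relation: {JerseyNo, PlayerID}.
{City, JerseyNo, PlayerID, Season, Stadium}: {City} determines {City, Stadium} here but is not a superkey — split on City --> Stadium, giving {City, Stadium} and {City, JerseyNo, PlayerID, Season}.
{City, Stadium} has no BCNF violation.
{City, JerseyNo, PlayerID, Season}: {Season} determines {City, Season} here but is not a superkey — split on Season --> City, giving {City, Season} and {JerseyNo, PlayerID, Season}.
{City, Season} has no BCNF violation.
{JerseyNo, PlayerID, Season} has no BCNF violation.

{City, Season}; {City, Stadium}; {JerseyNo, PlayerID, Season}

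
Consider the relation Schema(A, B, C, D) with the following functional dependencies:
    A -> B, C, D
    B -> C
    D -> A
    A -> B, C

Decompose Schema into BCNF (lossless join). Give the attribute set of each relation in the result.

Candidate keys of the original relation: {A}, {D}.
In {A, B, C, D}, {B} is not a superkey ({B}⁺ restricted to this set is {B, C}), so split on B -> C into {B, C} and {A, B, D}.
{B, C}: every determinant is a superkey — BCNF.
{A, B, D}: every determinant is a superkey — BCNF.

{A, B, D}; {B, C}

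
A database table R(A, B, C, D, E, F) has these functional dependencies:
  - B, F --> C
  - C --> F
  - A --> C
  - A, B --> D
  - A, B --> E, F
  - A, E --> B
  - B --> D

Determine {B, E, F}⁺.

{B, C, D, E, F}

Start with {B, E, F}.
B, F --> C applies; add {C} → now {B, C, E, F}.
B --> D applies; add {D} → now {B, C, D, E, F}.
No further FD applies.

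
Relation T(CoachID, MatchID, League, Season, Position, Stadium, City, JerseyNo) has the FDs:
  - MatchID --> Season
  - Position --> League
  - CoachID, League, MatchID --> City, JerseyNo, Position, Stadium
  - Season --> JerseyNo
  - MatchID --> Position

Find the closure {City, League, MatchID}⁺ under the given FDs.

{City, JerseyNo, League, MatchID, Position, Season}

Start with {City, League, MatchID}.
MatchID --> Season applies; add {Season} → now {City, League, MatchID, Season}.
Season --> JerseyNo applies; add {JerseyNo} → now {City, JerseyNo, League, MatchID, Season}.
MatchID --> Position applies; add {Position} → now {City, JerseyNo, League, MatchID, Position, Season}.
No further FD applies.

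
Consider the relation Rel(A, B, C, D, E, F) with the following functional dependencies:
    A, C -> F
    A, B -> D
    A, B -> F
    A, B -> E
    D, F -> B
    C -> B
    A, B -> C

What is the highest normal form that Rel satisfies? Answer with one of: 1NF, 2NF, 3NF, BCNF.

Candidate keys: {A, B}, {A, C}, {A, D, F}. Prime attributes: {A, B, C, D, F}.
D, F -> B breaks BCNF: {D, F}⁺ = {B, D, F}, so {D, F} is not a superkey.
Since {B} ⊆ prime attributes and every other non-superkey FD also has a prime right side, the schema is in 3NF.

3NF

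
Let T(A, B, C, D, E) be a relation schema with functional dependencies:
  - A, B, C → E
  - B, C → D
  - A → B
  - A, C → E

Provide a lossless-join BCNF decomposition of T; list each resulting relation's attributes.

Candidate key of the original relation: {A, C}.
{A, B, C, D, E}: {B, C} determines {B, C, D} here but is not a superkey — split on B, C → D, giving {B, C, D} and {A, B, C, E}.
{B, C, D}: every determinant is a superkey — BCNF.
{A, B, C, E}: {A} determines {A, B} here but is not a superkey — split on A → B, giving {A, B} and {A, C, E}.
{A, B}: every determinant is a superkey — BCNF.
{A, C, E}: every determinant is a superkey — BCNF.

{A, B}; {A, C, E}; {B, C, D}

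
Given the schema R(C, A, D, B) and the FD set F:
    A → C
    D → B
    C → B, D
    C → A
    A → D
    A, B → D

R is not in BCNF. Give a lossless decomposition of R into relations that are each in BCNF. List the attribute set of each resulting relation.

{A, C, D}; {B, D}

Candidate keys of the original relation: {A}, {C}.
Within {A, B, C, D}: {D}⁺ ∩ {A, B, C, D} = {B, D}, not the whole set, so D → B violates BCNF; decompose into {B, D} and {A, C, D}.
{B, D} has no BCNF violation.
{A, C, D} has no BCNF violation.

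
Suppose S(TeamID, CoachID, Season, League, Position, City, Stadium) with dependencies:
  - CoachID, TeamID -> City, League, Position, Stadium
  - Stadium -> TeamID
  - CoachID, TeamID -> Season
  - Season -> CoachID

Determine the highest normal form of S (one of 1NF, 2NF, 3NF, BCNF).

Candidate keys: {CoachID, Stadium}, {CoachID, TeamID}, {Season, Stadium}, {Season, TeamID}. Prime attributes: {CoachID, Season, Stadium, TeamID}.
Stadium -> TeamID breaks BCNF: {Stadium}⁺ = {Stadium, TeamID}, so {Stadium} is not a superkey.
Its right-hand attributes {TeamID} are all prime, as are those of every other non-superkey FD — the relation is in 3NF.

3NF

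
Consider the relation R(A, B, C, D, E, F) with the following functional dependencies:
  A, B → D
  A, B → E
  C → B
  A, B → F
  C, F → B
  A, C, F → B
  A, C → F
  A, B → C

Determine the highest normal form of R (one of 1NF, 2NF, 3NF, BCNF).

Candidate keys: {A, B}, {A, C}. Prime attributes: {A, B, C}.
C → B breaks BCNF: {C}⁺ = {B, C}, so {C} is not a superkey.
Its right-hand attributes {B} are all prime, as are those of every other non-superkey FD — the relation is in 3NF.

3NF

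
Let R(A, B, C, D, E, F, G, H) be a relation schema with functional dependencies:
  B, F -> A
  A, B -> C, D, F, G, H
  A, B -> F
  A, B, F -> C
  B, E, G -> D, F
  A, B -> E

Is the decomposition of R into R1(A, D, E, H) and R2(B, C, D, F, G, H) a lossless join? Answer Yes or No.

No

The shared attributes are {D, H} and {D, H}⁺ = {D, H}.
The closure covers neither R1 nor R2 entirely; the join is not lossless.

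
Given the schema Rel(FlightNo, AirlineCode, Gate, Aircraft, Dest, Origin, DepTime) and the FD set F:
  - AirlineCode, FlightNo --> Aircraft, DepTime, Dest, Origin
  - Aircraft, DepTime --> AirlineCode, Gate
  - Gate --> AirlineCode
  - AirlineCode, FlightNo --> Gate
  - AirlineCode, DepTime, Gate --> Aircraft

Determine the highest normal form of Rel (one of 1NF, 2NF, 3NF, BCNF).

3NF

Candidate keys: {Aircraft, DepTime, FlightNo}, {AirlineCode, FlightNo}, {FlightNo, Gate}. Prime attributes: {Aircraft, AirlineCode, DepTime, FlightNo, Gate}.
Aircraft, DepTime --> AirlineCode, Gate: {Aircraft, DepTime}⁺ = {Aircraft, AirlineCode, DepTime, Gate}, which is not all of the attributes, so the left side is not a superkey — BCNF is violated.
Its right-hand attributes {AirlineCode, Gate} are all prime, as are those of every other non-superkey FD — the relation is in 3NF.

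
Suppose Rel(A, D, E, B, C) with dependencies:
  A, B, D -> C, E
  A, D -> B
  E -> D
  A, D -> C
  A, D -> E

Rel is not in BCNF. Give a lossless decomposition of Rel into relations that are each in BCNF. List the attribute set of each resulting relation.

Candidate keys of the original relation: {A, D}, {A, E}.
{A, B, C, D, E}: {E} determines {D, E} here but is not a superkey — split on E -> D, giving {D, E} and {A, B, C, E}.
{D, E}: every determinant is a superkey — BCNF.
{A, B, C, E}: every determinant is a superkey — BCNF.

{A, B, C, E}; {D, E}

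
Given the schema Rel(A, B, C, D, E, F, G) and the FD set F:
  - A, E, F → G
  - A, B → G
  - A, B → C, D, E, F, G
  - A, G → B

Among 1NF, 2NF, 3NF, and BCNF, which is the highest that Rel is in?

BCNF

Candidate keys: {A, B}, {A, E, F}, {A, G}. Prime attributes: {A, B, E, F, G}.
The left-hand side of every FD is a superkey, so BCNF is satisfied.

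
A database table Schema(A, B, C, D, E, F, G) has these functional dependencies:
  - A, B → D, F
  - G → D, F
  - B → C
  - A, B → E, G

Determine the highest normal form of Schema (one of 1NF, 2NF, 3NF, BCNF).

1NF

Candidate key: {A, B}. Prime attributes: {A, B}.
G → D, F breaks BCNF: {G}⁺ = {D, F, G}, so {G} is not a superkey.
Because {D, F} are non-prime and the left side of G → D, F is not a superkey, the relation is not in 3NF.
The proper key subset {B} of {A, B} determines non-prime {C}, so the relation is not even in 2NF.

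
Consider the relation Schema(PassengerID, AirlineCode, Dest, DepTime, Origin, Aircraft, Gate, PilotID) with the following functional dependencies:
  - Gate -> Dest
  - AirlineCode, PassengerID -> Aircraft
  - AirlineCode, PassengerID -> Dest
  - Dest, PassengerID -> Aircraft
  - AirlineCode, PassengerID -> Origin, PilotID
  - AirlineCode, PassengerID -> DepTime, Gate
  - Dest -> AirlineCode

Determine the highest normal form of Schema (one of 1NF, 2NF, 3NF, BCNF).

Candidate keys: {AirlineCode, PassengerID}, {Dest, PassengerID}, {Gate, PassengerID}. Prime attributes: {AirlineCode, Dest, Gate, PassengerID}.
For Gate -> Dest we have {Gate}⁺ = {AirlineCode, Dest, Gate}; {Gate} is not a superkey, so BCNF fails.
Its right-hand attributes {Dest} are all prime, as are those of every other non-superkey FD — the relation is in 3NF.

3NF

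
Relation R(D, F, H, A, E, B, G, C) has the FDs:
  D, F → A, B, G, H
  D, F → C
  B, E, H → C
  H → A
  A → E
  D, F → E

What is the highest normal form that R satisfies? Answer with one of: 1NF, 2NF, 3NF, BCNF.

2NF

Candidate key: {D, F}. Prime attributes: {D, F}.
B, E, H → C: {B, E, H}⁺ = {A, B, C, E, H}, which is not all of the attributes, so the left side is not a superkey — BCNF is violated.
B, E, H → C determines the non-prime attribute {C} from a non-superkey — 3NF is violated.
Checking every proper subset of each key, none determines a non-prime attribute — 2NF is satisfied.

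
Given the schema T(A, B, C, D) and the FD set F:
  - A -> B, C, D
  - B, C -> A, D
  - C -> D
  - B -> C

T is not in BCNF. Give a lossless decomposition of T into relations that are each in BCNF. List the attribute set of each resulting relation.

{A, B, C}; {C, D}

Candidate keys of the original relation: {A}, {B}.
Within {A, B, C, D}: {C}⁺ ∩ {A, B, C, D} = {C, D}, not the whole set, so C -> D violates BCNF; decompose into {C, D} and {A, B, C}.
{C, D} is in BCNF.
{A, B, C} is in BCNF.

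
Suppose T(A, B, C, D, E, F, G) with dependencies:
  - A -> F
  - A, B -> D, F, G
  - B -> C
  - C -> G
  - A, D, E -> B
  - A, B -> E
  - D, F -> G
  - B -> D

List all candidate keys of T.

No FD produces {A}, so it must be in every candidate key.
{A, B}⁺ = {A, B, C, D, E, F, G}, which is every attribute, so {A, B} is a candidate key.
{A, D, E}⁺ = {A, B, C, D, E, F, G}, which is every attribute, so {A, D, E} is a candidate key.
No proper subset of any of these is a key, and no other minimal superkey exists.

{A, B}, {A, D, E}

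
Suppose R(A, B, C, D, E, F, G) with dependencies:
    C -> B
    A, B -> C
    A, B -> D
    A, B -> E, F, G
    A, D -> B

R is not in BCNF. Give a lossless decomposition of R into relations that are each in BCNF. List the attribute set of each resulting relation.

{A, C, D, E, F, G}; {B, C}

Candidate keys of the original relation: {A, B}, {A, C}, {A, D}.
In {A, B, C, D, E, F, G}, {C} is not a superkey ({C}⁺ restricted to this set is {B, C}), so split on C -> B into {B, C} and {A, C, D, E, F, G}.
{B, C} has no BCNF violation.
{A, C, D, E, F, G} has no BCNF violation.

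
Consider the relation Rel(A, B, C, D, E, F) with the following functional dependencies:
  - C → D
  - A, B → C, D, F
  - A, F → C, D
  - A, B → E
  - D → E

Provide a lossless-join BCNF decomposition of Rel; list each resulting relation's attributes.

{A, B, F}; {A, C, F}; {C, D}; {D, E}

Candidate key of the original relation: {A, B}.
In {A, B, C, D, E, F}, {C} is not a superkey ({C}⁺ restricted to this set is {C, D, E}), so split on C → D, E into {C, D, E} and {A, B, C, F}.
In {C, D, E}, {D} is not a superkey ({D}⁺ restricted to this set is {D, E}), so split on D → E into {D, E} and {C, D}.
{D, E}: every determinant is a superkey — BCNF.
{C, D}: every determinant is a superkey — BCNF.
In {A, B, C, F}, {A, F} is not a superkey ({A, F}⁺ restricted to this set is {A, C, F}), so split on A, F → C into {A, C, F} and {A, B, F}.
{A, C, F}: every determinant is a superkey — BCNF.
{A, B, F}: every determinant is a superkey — BCNF.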